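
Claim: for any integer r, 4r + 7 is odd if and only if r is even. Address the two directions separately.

Only the reverse direction holds.

(←) Suppose r is even. Since 4 is even, 4r is even for every r, so 4r + 7 has the same parity as 7, which is odd. Hence 4r + 7 is odd.

(→) This fails: take r = 3. Then 4r + 7 = 19, which is odd, yet r = 3 is odd, not even.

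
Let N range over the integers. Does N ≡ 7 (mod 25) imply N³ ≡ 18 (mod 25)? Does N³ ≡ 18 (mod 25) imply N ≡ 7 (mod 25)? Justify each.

(→) Suppose N ≡ 7 (mod 25). Write N = 25j + 7. Then (25j + 7)³ = 15625j³ + 13125j² + 3675j + 343 = 25(625j³ + 525j² + 147j + 13) + 18, so N³ ≡ 18 (mod 25).

(←) Conversely, suppose N³ ≡ 18 (mod 25). The only residue r in {0, …, 24} with r³ ≡ 18 (mod 25) is r = 7, so N ≡ 7 (mod 25).

Both directions hold; the statement is true.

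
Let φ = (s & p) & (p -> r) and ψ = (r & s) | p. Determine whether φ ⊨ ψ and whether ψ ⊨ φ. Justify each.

(⇒) holds; (⇐) fails.

[⇐] This fails. Under s = F, p = T, r = F, the left side is false but the right side is true.

[⇒] Assume the antecedent. If s is true, the antecedent forces (s = T, p = T, r = T), and (r & s) | p holds there. If s is false, the antecedent cannot hold. Either way (r & s) | p holds.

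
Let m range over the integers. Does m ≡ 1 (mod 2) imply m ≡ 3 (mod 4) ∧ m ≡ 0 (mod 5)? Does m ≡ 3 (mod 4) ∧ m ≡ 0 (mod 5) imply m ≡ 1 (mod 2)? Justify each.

(⇒) This fails: m = 1 gives 1 ≡ 1 (mod 2) but 1 ≡ 1 (mod 4), so the conjunction on the right does not hold.

(⇐) Conversely, if m ≡ 3 (mod 4) and m ≡ 0 (mod 5), then by the Chinese remainder theorem m ≡ 15 (mod 20). Since 15 ≡ 1 (mod 2) and 2 ∣ 20, we get m ≡ 1 (mod 2).

Only the converse holds.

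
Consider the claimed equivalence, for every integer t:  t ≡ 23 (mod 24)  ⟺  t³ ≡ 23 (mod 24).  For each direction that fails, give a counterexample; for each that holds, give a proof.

Forward direction. Suppose t ≡ 23 (mod 24). Write t = 24j + 23. Then (24j + 23)³ = 13824j³ + 39744j² + 38088j + 12167 = 24(576j³ + 1656j² + 1587j + 506) + 23, so t³ ≡ 23 (mod 24).

Converse. Suppose t³ ≡ 23 (mod 24). The only residue r in {0, …, 23} with r³ ≡ 23 (mod 24) is r = 23, so t ≡ 23 (mod 24).

Equivalent; both directions hold.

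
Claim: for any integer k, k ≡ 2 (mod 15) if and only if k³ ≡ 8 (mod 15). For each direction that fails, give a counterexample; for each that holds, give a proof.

Forward direction. Suppose k ≡ 2 (mod 15). Write k = 15j + 2. Then (15j + 2)³ = 3375j³ + 1350j² + 180j + 8 = 15(225j³ + 90j² + 12j) + 8, so k³ ≡ 8 (mod 15).

Converse. Suppose k³ ≡ 8 (mod 15). The only residue r in {0, …, 14} with r³ ≡ 8 (mod 15) is r = 2, so k ≡ 2 (mod 15).

Both directions hold; the statement is true.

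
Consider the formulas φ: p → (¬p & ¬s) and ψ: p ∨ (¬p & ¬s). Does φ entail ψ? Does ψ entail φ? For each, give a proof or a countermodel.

(⇒) This fails. Under p = F, s = T, the left side is true but the right side is false.

(⇐) This fails. Under p = T, s = F, the left side is false but the right side is true.

Both directions fail.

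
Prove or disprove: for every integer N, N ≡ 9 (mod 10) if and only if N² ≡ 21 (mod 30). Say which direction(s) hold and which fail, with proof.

[⇒] This fails: take N = 19. Then 19 ≡ 9 (mod 10), but 19² = 361 ≡ 1 (mod 30), not 21.

[⇐] This fails: take N = 21. Then 21² = 441 ≡ 21 (mod 30), yet 21 ≡ 1 (mod 10), not 9.

Both directions fail.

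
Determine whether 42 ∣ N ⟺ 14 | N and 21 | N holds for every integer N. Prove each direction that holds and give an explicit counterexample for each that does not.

(→) If 42 ∣ N, write N = 42q. Since 42 = 3·14, N = 14·(3q), so 14 ∣ N; and since 42 = 2·21, N = 21·(2q), so 21 ∣ N.

(←) Suppose 14 ∣ N and 21 ∣ N. Any common multiple of 14 and 21 is a multiple of their lcm; here lcm(14, 21) = 14·21/gcd(14, 21) = 294/7 = 42, so 42 ∣ N.

Both directions hold.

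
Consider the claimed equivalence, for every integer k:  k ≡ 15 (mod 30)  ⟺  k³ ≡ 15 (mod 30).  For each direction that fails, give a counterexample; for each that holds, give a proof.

[⇒] Suppose k ≡ 15 (mod 30). Write k = 30j + 15. Then (30j + 15)³ = 27000j³ + 40500j² + 20250j + 3375 = 30(900j³ + 1350j² + 675j + 112) + 15, so k³ ≡ 15 (mod 30).

[⇐] Conversely, suppose k³ ≡ 15 (mod 30). The only residue r in {0, …, 29} with r³ ≡ 15 (mod 30) is r = 15, so k ≡ 15 (mod 30).

Both implications hold.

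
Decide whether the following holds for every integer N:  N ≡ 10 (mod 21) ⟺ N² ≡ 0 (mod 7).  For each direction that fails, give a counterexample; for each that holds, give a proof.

Neither direction holds.

(→) This fails: take N = 10. Then 10 ≡ 10 (mod 21), but 10² = 100 ≡ 2 (mod 7), not 0.

(←) This fails: take N = 0. Then 0² = 0 ≡ 0 (mod 7), yet 0 ≡ 0 (mod 21), not 10.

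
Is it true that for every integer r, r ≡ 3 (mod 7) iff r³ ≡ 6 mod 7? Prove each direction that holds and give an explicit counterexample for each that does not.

[⇒] Suppose r ≡ 3 (mod 7). Write r = 7j + 3. Then (7j + 3)³ = 343j³ + 441j² + 189j + 27 = 7(49j³ + 63j² + 27j + 3) + 6, so r³ ≡ 6 (mod 7).

[⇐] This fails: take r = 5. Then 5³ = 125 ≡ 6 (mod 7), yet 5 ≡ 5 (mod 7), not 3.

Only the forward implication holds.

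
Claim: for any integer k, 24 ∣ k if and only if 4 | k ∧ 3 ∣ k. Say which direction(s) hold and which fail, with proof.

(⇒) If 24 ∣ k, write k = 24q. Since 24 = 6·4, k = 4·(6q), so 4 ∣ k; and since 24 = 8·3, k = 3·(8q), so 3 ∣ k.

(⇐) This fails: take k = 12. Both 4 ∣ 12 and 3 ∣ 12, yet 12 is not a multiple of 24 (since 12 = 0·24 + 12), so 24 ∤ 12.

The forward direction holds; the converse fails.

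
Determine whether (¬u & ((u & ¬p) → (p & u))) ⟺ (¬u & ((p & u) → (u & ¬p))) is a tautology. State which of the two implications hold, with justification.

(⟸) Assume the antecedent. If u is true, the antecedent cannot hold. If u is false, ¬u & ((u & ¬p) → (p & u)) reduces to true regardless of the other variables. Either way ¬u & ((u & ¬p) → (p & u)) holds.

(⟹) Assume the antecedent. If u is true, the antecedent cannot hold. If u is false, ¬u & ((p & u) → (u & ¬p)) reduces to true regardless of the other variables. Either way ¬u & ((p & u) → (u & ¬p)) holds.

Both directions hold; the statement is true.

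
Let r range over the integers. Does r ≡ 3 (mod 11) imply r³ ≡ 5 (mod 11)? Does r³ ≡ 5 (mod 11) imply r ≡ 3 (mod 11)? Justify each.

Both directions hold; the statement is true.

(⟹) Suppose r ≡ 3 (mod 11). Write r = 11j + 3. Then (11j + 3)³ = 1331j³ + 1089j² + 297j + 27 = 11(121j³ + 99j² + 27j + 2) + 5, so r³ ≡ 5 (mod 11).

(⟸) Conversely, suppose r³ ≡ 5 (mod 11). The only residue r in {0, …, 10} with r³ ≡ 5 (mod 11) is r = 3, so r ≡ 3 (mod 11).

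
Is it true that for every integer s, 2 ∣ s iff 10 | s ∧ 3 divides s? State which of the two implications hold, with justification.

Forward direction. This fails: take s = 2. Certainly 2 ∣ 2, but 10 ∤ 2.

Converse. Suppose 10 ∣ s and 3 ∣ s. Any common multiple of 10 and 3 is a multiple of their lcm; here gcd(10, 3) = 1, so lcm(10, 3) = 10·3 = 30, so 30 ∣ s. Since 2 ∣ 30, it follows that 2 ∣ s.

Only the converse holds.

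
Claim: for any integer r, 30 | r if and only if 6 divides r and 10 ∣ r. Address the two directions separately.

Both implications hold.

(⇐) Suppose 6 ∣ r and 10 ∣ r. Any common multiple of 6 and 10 is a multiple of their lcm; here lcm(6, 10) = 6·10/gcd(6, 10) = 60/2 = 30, so 30 ∣ r.

(⇒) If 30 ∣ r, write r = 30q. Since 30 = 5·6, r = 6·(5q), so 6 ∣ r; and since 30 = 3·10, r = 10·(3q), so 10 ∣ r.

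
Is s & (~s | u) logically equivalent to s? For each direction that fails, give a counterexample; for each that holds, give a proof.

(⇒) holds; (⇐) fails.

(→) Assume the antecedent. If u is true, the antecedent forces (u = T, s = T), and s holds there. If u is false, the antecedent cannot hold. Either way s holds.

(←) This fails. Under u = F, s = T, the left side is false but the right side is true.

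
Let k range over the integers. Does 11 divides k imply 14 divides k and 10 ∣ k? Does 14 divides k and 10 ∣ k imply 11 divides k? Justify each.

Neither direction holds.

(⟹) This fails: take k = 11. Certainly 11 ∣ 11, but 14 ∤ 11.

(⟸) This fails: take k = 70. Both 14 ∣ 70 and 10 ∣ 70, yet 70 is not a multiple of 11 (since 70 = 6·11 + 4), so 11 ∤ 70.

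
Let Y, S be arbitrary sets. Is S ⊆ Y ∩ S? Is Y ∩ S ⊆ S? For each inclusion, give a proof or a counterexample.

(⊆) fails; (⊇) holds.

(⊆) This inclusion fails. Take Y = ∅, S = {1}; then 1 ∈ S but 1 ∉ Y ∩ S.

(⊇) Let x ∈ Y ∩ S. Then x ∈ Y ∩ S, from which x ∈ S.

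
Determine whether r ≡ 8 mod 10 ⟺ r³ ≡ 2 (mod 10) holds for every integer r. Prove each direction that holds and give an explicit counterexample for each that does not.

The biconditional holds.

(⟹) Suppose r ≡ 8 mod 10. Write r = 10j + 8. Then (10j + 8)³ = 1000j³ + 2400j² + 1920j + 512 = 10(100j³ + 240j² + 192j + 51) + 2, so r³ ≡ 2 (mod 10).

(⟸) Conversely, suppose r³ ≡ 2 (mod 10). The only residue r in {0, …, 9} with r³ ≡ 2 (mod 10) is r = 8, so r ≡ 8 (mod 10).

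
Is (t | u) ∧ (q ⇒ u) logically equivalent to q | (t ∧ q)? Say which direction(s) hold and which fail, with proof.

(⟹) This fails. Under q = F, t = T, u = F, the left side is true but the right side is false.

(⟸) This fails. Under q = T, t = F, u = F, the left side is false but the right side is true.

Both directions fail.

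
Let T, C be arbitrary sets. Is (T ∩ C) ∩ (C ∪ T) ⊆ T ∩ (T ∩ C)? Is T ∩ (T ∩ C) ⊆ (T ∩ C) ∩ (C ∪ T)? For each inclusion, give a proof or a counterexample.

Reverse inclusion. Let x ∈ T ∩ (T ∩ C). Then x ∈ T ∩ C, from which x ∈ (T ∩ C) ∩ (C ∪ T).

Forward inclusion. Let x ∈ (T ∩ C) ∩ (C ∪ T). Then x ∈ T ∩ C, from which x ∈ T ∩ (T ∩ C).

Both inclusions hold; the sets are equal.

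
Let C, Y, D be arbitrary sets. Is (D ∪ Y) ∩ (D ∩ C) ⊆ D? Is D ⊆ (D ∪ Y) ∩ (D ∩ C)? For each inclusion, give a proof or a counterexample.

(⊆) holds; (⊇) fails.

(⟹) Let x ∈ (D ∪ Y) ∩ (D ∩ C). Then either x ∈ C ∩ D and x ∉ Y; or x ∈ C ∩ Y ∩ D. In each case x ∈ D, so (D ∪ Y) ∩ (D ∩ C) ⊆ D.

(⟸) This inclusion fails. Take C = ∅, Y = ∅, D = {1}; then 1 ∈ D but 1 ∉ (D ∪ Y) ∩ (D ∩ C).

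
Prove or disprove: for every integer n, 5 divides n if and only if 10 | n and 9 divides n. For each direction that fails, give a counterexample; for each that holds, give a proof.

Only the reverse direction holds.

(⟸) Suppose 10 ∣ n and 9 ∣ n. Any common multiple of 10 and 9 is a multiple of their lcm; here gcd(10, 9) = 1, so lcm(10, 9) = 10·9 = 90, so 90 ∣ n. Since 5 ∣ 90, it follows that 5 ∣ n.

(⟹) This fails: take n = 5. Certainly 5 ∣ 5, but 10 ∤ 5.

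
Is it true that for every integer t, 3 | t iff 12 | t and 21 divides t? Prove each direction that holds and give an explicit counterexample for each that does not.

(⇐) Suppose 12 ∣ t and 21 ∣ t. Any common multiple of 12 and 21 is a multiple of their lcm; here lcm(12, 21) = 12·21/gcd(12, 21) = 252/3 = 84, so 84 ∣ t. Since 3 ∣ 84, it follows that 3 ∣ t.

(⇒) This fails: take t = 3. Certainly 3 ∣ 3, but 12 ∤ 3.

(⇒) fails; (⇐) holds.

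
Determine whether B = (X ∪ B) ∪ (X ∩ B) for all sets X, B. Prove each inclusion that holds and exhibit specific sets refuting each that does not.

(⊆) holds; (⊇) fails.

(⊇) This inclusion fails. Take X = {1}, B = ∅; then 1 ∈ (X ∪ B) ∪ (X ∩ B) but 1 ∉ B.

(⊆) Let x ∈ B. Then either x ∈ B and x ∉ X; or x ∈ X ∩ B. In each case x ∈ (X ∪ B) ∪ (X ∩ B), so B ⊆ (X ∪ B) ∪ (X ∩ B).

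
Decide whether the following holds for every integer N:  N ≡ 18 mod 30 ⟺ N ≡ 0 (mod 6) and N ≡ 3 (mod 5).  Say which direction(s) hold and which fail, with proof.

Both directions hold.

[⇒] Suppose N ≡ 18 (mod 30); write N = 30j + 18. Since 6 ∣ 30, reducing mod 6 gives N ≡ 18 ≡ 0 (mod 6); since 5 ∣ 30, reducing mod 5 gives N ≡ 18 ≡ 3 (mod 5).

[⇐] Conversely, if N ≡ 0 (mod 6) and N ≡ 3 (mod 5), then by the Chinese remainder theorem N ≡ 18 (mod 30). This is exactly N ≡ 18 (mod 30).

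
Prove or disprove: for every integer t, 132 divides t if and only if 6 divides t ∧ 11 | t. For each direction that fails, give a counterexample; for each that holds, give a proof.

(→) If 132 ∣ t, write t = 132q. Since 132 = 22·6, t = 6·(22q), so 6 ∣ t; and since 132 = 12·11, t = 11·(12q), so 11 ∣ t.

(←) This fails: take t = 66. Both 6 ∣ 66 and 11 ∣ 66, yet 66 is not a multiple of 132 (since 66 = 0·132 + 66), so 132 ∤ 66.

(⇒) holds; (⇐) fails.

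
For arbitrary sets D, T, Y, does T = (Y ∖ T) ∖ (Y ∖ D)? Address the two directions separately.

Forward inclusion. This inclusion fails. Take D = ∅, T = {1}, Y = ∅; then 1 ∈ T but 1 ∉ (Y ∖ T) ∖ (Y ∖ D).

Reverse inclusion. This inclusion fails. Take D = {1}, T = ∅, Y = {1}; then 1 ∈ (Y ∖ T) ∖ (Y ∖ D) but 1 ∉ T.

Neither inclusion holds.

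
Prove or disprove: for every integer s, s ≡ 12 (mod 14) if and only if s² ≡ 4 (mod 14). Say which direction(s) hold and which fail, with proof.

The forward direction holds; the converse fails.

[⇒] Suppose s ≡ 12 (mod 14). Write s = 14j + 12. Then (14j + 12)² = 196j² + 336j + 144 = 14(14j² + 24j + 10) + 4, so s² ≡ 4 (mod 14).

[⇐] This fails: take s = 2. Then 2² = 4 ≡ 4 (mod 14), yet 2 ≡ 2 (mod 14), not 12.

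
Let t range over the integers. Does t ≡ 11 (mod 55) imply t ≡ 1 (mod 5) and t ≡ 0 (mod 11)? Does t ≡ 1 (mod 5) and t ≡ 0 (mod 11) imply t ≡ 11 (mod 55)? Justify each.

[⇒] Suppose t ≡ 11 (mod 55); write t = 55j + 11. Since 5 ∣ 55, reducing mod 5 gives t ≡ 11 ≡ 1 (mod 5); since 11 ∣ 55, reducing mod 11 gives t ≡ 11 ≡ 0 (mod 11).

[⇐] Conversely, if t ≡ 1 (mod 5) and t ≡ 0 (mod 11), then by the Chinese remainder theorem t ≡ 11 (mod 55). This is exactly t ≡ 11 (mod 55).

Both implications hold.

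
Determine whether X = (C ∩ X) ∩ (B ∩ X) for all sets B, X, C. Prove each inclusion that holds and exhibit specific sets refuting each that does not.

Forward inclusion. This inclusion fails. Take B = ∅, X = {1}, C = ∅; then 1 ∈ X but 1 ∉ (C ∩ X) ∩ (B ∩ X).

Reverse inclusion. Let x ∈ (C ∩ X) ∩ (B ∩ X). Then x ∈ B ∩ X ∩ C, from which x ∈ X.

The sets are not equal: only the reverse inclusion holds.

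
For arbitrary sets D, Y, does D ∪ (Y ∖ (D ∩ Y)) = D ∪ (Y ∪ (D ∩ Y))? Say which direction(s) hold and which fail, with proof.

Both inclusions hold.

(⟸) Let x ∈ D ∪ (Y ∪ (D ∩ Y)). Then either x ∈ D and x ∉ Y; or x ∈ Y and x ∉ D; or x ∈ D ∩ Y. In each case x ∈ D ∪ (Y ∖ (D ∩ Y)), so D ∪ (Y ∪ (D ∩ Y)) ⊆ D ∪ (Y ∖ (D ∩ Y)).

(⟹) Let x ∈ D ∪ (Y ∖ (D ∩ Y)). Then either x ∈ D and x ∉ Y; or x ∈ Y and x ∉ D; or x ∈ D ∩ Y. In each case x ∈ D ∪ (Y ∪ (D ∩ Y)), so D ∪ (Y ∖ (D ∩ Y)) ⊆ D ∪ (Y ∪ (D ∩ Y)).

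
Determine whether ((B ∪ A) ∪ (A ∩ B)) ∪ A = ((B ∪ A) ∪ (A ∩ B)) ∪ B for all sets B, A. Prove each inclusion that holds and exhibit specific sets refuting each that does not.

Forward inclusion. Let x ∈ ((B ∪ A) ∪ (A ∩ B)) ∪ A. Then either x ∈ B and x ∉ A; or x ∈ A and x ∉ B; or x ∈ B ∩ A. In each case x ∈ ((B ∪ A) ∪ (A ∩ B)) ∪ B, so ((B ∪ A) ∪ (A ∩ B)) ∪ A ⊆ ((B ∪ A) ∪ (A ∩ B)) ∪ B.

Reverse inclusion. Let x ∈ ((B ∪ A) ∪ (A ∩ B)) ∪ B. Then either x ∈ B and x ∉ A; or x ∈ A and x ∉ B; or x ∈ B ∩ A. In each case x ∈ ((B ∪ A) ∪ (A ∩ B)) ∪ A, so ((B ∪ A) ∪ (A ∩ B)) ∪ B ⊆ ((B ∪ A) ∪ (A ∩ B)) ∪ A.

Both inclusions hold.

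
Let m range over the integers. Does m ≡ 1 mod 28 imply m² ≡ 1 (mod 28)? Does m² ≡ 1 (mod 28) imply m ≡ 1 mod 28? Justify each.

Only the forward direction holds.

[⇒] Suppose m ≡ 1 mod 28. Write m = 28j + 1. Then (28j + 1)² = 784j² + 56j + 1 = 28(28j² + 2j) + 1, so m² ≡ 1 (mod 28).

[⇐] This fails: take m = 13. Then 13² = 169 ≡ 1 (mod 28), yet 13 ≡ 13 (mod 28), not 1.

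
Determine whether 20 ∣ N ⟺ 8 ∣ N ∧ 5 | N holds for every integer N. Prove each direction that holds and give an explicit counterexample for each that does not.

Not equivalent: only (⇐) holds.

[⇒] This fails: take N = 20. Certainly 20 ∣ 20, but 8 ∤ 20.

[⇐] Suppose 8 ∣ N and 5 ∣ N. Any common multiple of 8 and 5 is a multiple of their lcm; here gcd(8, 5) = 1, so lcm(8, 5) = 8·5 = 40, so 40 ∣ N. Since 20 ∣ 40, it follows that 20 ∣ N.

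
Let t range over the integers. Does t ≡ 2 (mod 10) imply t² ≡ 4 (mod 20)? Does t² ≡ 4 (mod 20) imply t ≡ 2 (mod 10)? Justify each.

Only the forward implication holds.

(⇐) This fails: take t = 8. Then 8² = 64 ≡ 4 (mod 20), yet 8 ≡ 8 (mod 10), not 2.

(⇒) Suppose t ≡ 2 (mod 10). Working modulo 20, t ∈ {2, 12}; for each such r, r² ≡ 4 (mod 20).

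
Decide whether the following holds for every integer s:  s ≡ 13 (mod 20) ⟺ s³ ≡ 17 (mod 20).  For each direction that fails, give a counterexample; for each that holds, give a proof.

Forward direction. Suppose s ≡ 13 (mod 20). Write s = 20j + 13. Then (20j + 13)³ = 8000j³ + 15600j² + 10140j + 2197 = 20(400j³ + 780j² + 507j + 109) + 17, so s³ ≡ 17 (mod 20).

Converse. Suppose s³ ≡ 17 (mod 20). The only residue r in {0, …, 19} with r³ ≡ 17 (mod 20) is r = 13, so s ≡ 13 (mod 20).

The biconditional holds.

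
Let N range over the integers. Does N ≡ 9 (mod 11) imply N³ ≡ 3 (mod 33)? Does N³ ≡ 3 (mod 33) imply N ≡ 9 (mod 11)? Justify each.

(⟹) This fails: take N = 20. Then 20 ≡ 9 (mod 11), but 20³ = 8000 ≡ 14 (mod 33), not 3.

(⟸) Conversely, the residues r modulo 33 with r³ ≡ 3 (mod 33) are exactly {9}, and each is ≡ 9 (mod 11).

Not equivalent: only (⇐) holds.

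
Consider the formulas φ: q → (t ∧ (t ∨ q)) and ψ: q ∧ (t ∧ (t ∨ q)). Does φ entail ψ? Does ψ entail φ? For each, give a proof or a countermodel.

Only the converse holds.

Forward direction. This fails. Under t = F, q = F, the left side is true but the right side is false.

Converse. Assume the antecedent. If t is true, q → (t ∧ (t ∨ q)) reduces to true regardless of the other variables. If t is false, the antecedent cannot hold. Either way q → (t ∧ (t ∨ q)) holds.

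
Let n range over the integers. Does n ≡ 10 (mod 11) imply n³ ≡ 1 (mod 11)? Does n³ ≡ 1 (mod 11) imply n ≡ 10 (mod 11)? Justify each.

Neither direction holds.

(⇒) This fails: take n = 10. Then 10 ≡ 10 (mod 11), but 10³ = 1000 ≡ 10 (mod 11), not 1.

(⇐) This fails: take n = 1. Then 1³ = 1 ≡ 1 (mod 11), yet 1 ≡ 1 (mod 11), not 10.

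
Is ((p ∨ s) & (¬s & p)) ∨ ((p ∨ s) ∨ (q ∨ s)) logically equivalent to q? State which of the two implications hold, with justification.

[⇐] Assume the antecedent. If p is true, the consequent reduces to true regardless of the other variables. If p is false, the antecedent forces (p = F, s = F, q = T) or (p = F, s = T, q = T), and the consequent holds there. Either way the consequent holds.

[⇒] This fails. Under p = T, s = F, q = F, the left side is true but the right side is false.

Only the reverse direction holds.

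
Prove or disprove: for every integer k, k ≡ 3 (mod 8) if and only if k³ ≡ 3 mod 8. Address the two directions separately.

Both implications hold.

(⇒) Suppose k ≡ 3 (mod 8). Write k = 8j + 3. Then (8j + 3)³ = 512j³ + 576j² + 216j + 27 = 8(64j³ + 72j² + 27j + 3) + 3, so k³ ≡ 3 (mod 8).

(⇐) Conversely, suppose k³ ≡ 3 (mod 8). The only residue r in {0, …, 7} with r³ ≡ 3 (mod 8) is r = 3, so k ≡ 3 (mod 8).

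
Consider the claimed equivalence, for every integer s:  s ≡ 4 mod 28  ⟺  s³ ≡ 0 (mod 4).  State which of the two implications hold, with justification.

(⟸) This fails: take s = 0. Then 0³ = 0 ≡ 0 (mod 4), yet 0 ≡ 0 (mod 28), not 4.

(⟹) Suppose s ≡ 4 (mod 28). Then s³ ≡ 4³ = 64 (mod 28), and since 4 ∣ 28, also s³ ≡ 0 (mod 4).

Only the forward implication holds.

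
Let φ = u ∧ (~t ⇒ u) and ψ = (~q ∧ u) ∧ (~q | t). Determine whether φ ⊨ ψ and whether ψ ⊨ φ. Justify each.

Forward direction. This fails. Under t = F, u = T, q = T, the left side is true but the right side is false.

Converse. Assume the antecedent. If t is true, the antecedent forces (t = T, u = T, q = F), and u ∧ (~t ⇒ u) holds there. If t is false, the antecedent forces (t = F, u = T, q = F), and u ∧ (~t ⇒ u) holds there. Either way u ∧ (~t ⇒ u) holds.

(⇒) fails; (⇐) holds.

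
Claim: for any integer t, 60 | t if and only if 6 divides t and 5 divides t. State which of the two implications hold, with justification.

(⇒) holds; (⇐) fails.

Forward direction. If 60 ∣ t, write t = 60q. Since 60 = 10·6, t = 6·(10q), so 6 ∣ t; and since 60 = 12·5, t = 5·(12q), so 5 ∣ t.

Converse. This fails: take t = 30. Both 6 ∣ 30 and 5 ∣ 30, yet 30 is not a multiple of 60 (since 30 = 0·60 + 30), so 60 ∤ 30.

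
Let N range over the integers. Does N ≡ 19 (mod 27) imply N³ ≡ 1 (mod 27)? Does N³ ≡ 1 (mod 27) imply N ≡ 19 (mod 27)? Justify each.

Only the forward direction holds.

(⇐) This fails: take N = 1. Then 1³ = 1 ≡ 1 (mod 27), yet 1 ≡ 1 (mod 27), not 19.

(⇒) Suppose N ≡ 19 (mod 27). Write N = 27j + 19. Then (27j + 19)³ = 19683j³ + 41553j² + 29241j + 6859 = 27(729j³ + 1539j² + 1083j + 254) + 1, so N³ ≡ 1 (mod 27).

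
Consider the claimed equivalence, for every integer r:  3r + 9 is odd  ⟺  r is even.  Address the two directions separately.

(⟸) Suppose r is even; write r = 2j. Then 3r + 9 = 3·(2j) + 9 = 2·3j + 9, which is odd.

(⟹) Suppose 3r + 9 is odd. Since 3 is odd, 3r and r have the same parity, so 3r + 9 ≡ r + 9 (mod 2). As 9 is odd, 3r + 9 is odd exactly when r is even. Thus r is even.

Both implications hold.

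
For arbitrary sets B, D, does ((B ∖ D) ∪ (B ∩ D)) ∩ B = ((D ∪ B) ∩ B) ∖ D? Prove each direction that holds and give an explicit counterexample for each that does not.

(⟹) This inclusion fails. Take B = {1}, D = {1}; then 1 ∈ ((B ∖ D) ∪ (B ∩ D)) ∩ B but 1 ∉ ((D ∪ B) ∩ B) ∖ D.

(⟸) Let x ∈ ((D ∪ B) ∩ B) ∖ D. Then x ∈ B and x ∉ D, from which x ∈ ((B ∖ D) ∪ (B ∩ D)) ∩ B.

The sets are not equal: only the reverse inclusion holds.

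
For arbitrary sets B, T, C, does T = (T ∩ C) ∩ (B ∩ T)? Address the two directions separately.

(⟹) This inclusion fails. Take B = ∅, T = {1}, C = ∅; then 1 ∈ T but 1 ∉ (T ∩ C) ∩ (B ∩ T).

(⟸) Let x ∈ (T ∩ C) ∩ (B ∩ T). Then x ∈ B ∩ T ∩ C, from which x ∈ T.

(⊆) fails; (⊇) holds.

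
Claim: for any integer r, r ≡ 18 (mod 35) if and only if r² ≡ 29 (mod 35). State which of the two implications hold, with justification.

Neither implication holds.

(⟹) This fails: take r = 18. Then 18 ≡ 18 (mod 35), but 18² = 324 ≡ 9 (mod 35), not 29.

(⟸) This fails: take r = 8. Then 8² = 64 ≡ 29 (mod 35), yet 8 ≡ 8 (mod 35), not 18.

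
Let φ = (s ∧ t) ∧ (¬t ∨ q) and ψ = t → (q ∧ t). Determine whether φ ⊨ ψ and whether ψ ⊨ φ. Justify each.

(⇒) Assume the antecedent. If t is true, the antecedent forces (t = T, s = T, q = T), and t → (q ∧ t) holds there. If t is false, the antecedent cannot hold. Either way t → (q ∧ t) holds.

(⇐) This fails. Under t = F, s = F, q = F, the left side is false but the right side is true.

The forward direction holds; the converse fails.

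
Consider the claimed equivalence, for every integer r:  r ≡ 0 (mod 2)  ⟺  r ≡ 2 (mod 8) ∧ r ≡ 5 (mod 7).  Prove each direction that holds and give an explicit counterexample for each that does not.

[⇒] This fails: r = 0 gives 0 ≡ 0 (mod 2) but 0 ≡ 0 (mod 8), so the conjunction on the right does not hold.

[⇐] Conversely, if r ≡ 2 (mod 8) and r ≡ 5 (mod 7), then by the Chinese remainder theorem r ≡ 26 (mod 56). Since 26 ≡ 0 (mod 2) and 2 ∣ 56, we get r ≡ 0 (mod 2).

Only the reverse direction holds.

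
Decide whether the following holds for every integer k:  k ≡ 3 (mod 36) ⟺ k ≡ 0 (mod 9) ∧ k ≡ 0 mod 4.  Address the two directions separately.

Neither implication holds.

(→) This fails: k = 3 gives 3 ≡ 3 (mod 36) but 3 ≡ 3 (mod 9), so the conjunction on the right does not hold.

(←) This fails: k = 0 satisfies both congruences on the right (0 ≡ 0 mod 9 and 0 ≡ 0 mod 4) yet 0 ≡ 0 (mod 36), not 3.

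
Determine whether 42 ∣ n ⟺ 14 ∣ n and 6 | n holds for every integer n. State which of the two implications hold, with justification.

(⟹) If 42 ∣ n, write n = 42q. Since 42 = 3·14, n = 14·(3q), so 14 ∣ n; and since 42 = 7·6, n = 6·(7q), so 6 ∣ n.

(⟸) Suppose 14 ∣ n and 6 ∣ n. Any common multiple of 14 and 6 is a multiple of their lcm; here lcm(14, 6) = 14·6/gcd(14, 6) = 84/2 = 42, so 42 ∣ n.

The biconditional holds.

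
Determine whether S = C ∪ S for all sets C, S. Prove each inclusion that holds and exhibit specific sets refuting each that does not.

(⊇) This inclusion fails. Take C = {1}, S = ∅; then 1 ∈ C ∪ S but 1 ∉ S.

(⊆) Let x ∈ S. Then either x ∈ S and x ∉ C; or x ∈ C ∩ S. In each case x ∈ C ∪ S, so S ⊆ C ∪ S.

The sets are not equal: only the forward inclusion holds.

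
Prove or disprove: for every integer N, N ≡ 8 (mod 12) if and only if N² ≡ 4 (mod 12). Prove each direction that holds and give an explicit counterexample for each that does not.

The forward direction holds; the converse fails.

(⟹) Suppose N ≡ 8 (mod 12). Write N = 12j + 8. Then (12j + 8)² = 144j² + 192j + 64 = 12(12j² + 16j + 5) + 4, so N² ≡ 4 (mod 12).

(⟸) This fails: take N = 2. Then 2² = 4 ≡ 4 (mod 12), yet 2 ≡ 2 (mod 12), not 8.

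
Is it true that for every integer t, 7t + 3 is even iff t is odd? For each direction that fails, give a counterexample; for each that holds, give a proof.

Both directions hold; the statement is true.

(⟹) Suppose 7t + 3 is even. Since 7 is odd, 7t and t have the same parity, so 7t + 3 ≡ t + 3 (mod 2). As 3 is odd, 7t + 3 is even exactly when t is odd. Thus t is odd.

(⟸) Conversely, suppose t is odd; write t = 2j + 1. Then 7t + 3 = 7·(2j + 1) + 3 = 2·7j + 10, which is even.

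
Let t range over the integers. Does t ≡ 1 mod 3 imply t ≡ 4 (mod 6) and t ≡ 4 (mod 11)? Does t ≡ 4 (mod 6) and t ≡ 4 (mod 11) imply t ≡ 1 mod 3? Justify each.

(⇒) fails; (⇐) holds.

(→) This fails: t = 1 gives 1 ≡ 1 (mod 3) but 1 ≡ 1 (mod 6), so the conjunction on the right does not hold.

(←) Conversely, if t ≡ 4 (mod 6) and t ≡ 4 (mod 11), then by the Chinese remainder theorem t ≡ 4 (mod 66). Since 4 ≡ 1 (mod 3) and 3 ∣ 66, we get t ≡ 1 (mod 3).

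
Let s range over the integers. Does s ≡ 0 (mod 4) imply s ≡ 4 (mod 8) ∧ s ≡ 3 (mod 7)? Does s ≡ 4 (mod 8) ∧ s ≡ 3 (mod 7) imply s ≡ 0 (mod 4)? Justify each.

Only the converse holds.

Forward direction. This fails: s = 0 gives 0 ≡ 0 (mod 4) but 0 ≡ 0 (mod 8), so the conjunction on the right does not hold.

Converse. If s ≡ 4 (mod 8) and s ≡ 3 (mod 7), then by the Chinese remainder theorem s ≡ 52 (mod 56). Since 52 ≡ 0 (mod 4) and 4 ∣ 56, we get s ≡ 0 (mod 4).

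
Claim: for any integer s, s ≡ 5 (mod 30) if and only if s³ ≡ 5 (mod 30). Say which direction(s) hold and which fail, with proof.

(⇐) Suppose s³ ≡ 5 (mod 30). The only residue r in {0, …, 29} with r³ ≡ 5 (mod 30) is r = 5, so s ≡ 5 (mod 30).

(⇒) Suppose s ≡ 5 (mod 30). Write s = 30j + 5. Then (30j + 5)³ = 27000j³ + 13500j² + 2250j + 125 = 30(900j³ + 450j² + 75j + 4) + 5, so s³ ≡ 5 (mod 30).

Both directions hold.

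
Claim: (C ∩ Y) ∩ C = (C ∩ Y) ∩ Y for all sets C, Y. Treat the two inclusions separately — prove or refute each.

(⊆) Let x ∈ (C ∩ Y) ∩ C. Then x ∈ C ∩ Y, from which x ∈ (C ∩ Y) ∩ Y.

(⊇) Let x ∈ (C ∩ Y) ∩ Y. Then x ∈ C ∩ Y, from which x ∈ (C ∩ Y) ∩ C.

Both inclusions hold.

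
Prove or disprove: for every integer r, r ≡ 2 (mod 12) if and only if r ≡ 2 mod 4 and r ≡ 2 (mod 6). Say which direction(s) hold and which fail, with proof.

[⇒] Suppose r ≡ 2 (mod 12); write r = 12j + 2. Since 4 ∣ 12, reducing mod 4 gives r ≡ 2 (mod 4); since 6 ∣ 12, reducing mod 6 gives r ≡ 2 (mod 6).

[⇐] Conversely, if r ≡ 2 (mod 4) and r ≡ 2 (mod 6), then by the Chinese remainder theorem r ≡ 2 (mod 12). This is exactly r ≡ 2 (mod 12).

Both directions hold.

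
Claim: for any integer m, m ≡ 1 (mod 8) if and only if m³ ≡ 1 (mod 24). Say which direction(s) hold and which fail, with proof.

(⇒) fails; (⇐) holds.

[⇒] This fails: take m = 9. Then 9 ≡ 1 (mod 8), but 9³ = 729 ≡ 9 (mod 24), not 1.

[⇐] Conversely, the residues r modulo 24 with r³ ≡ 1 (mod 24) are exactly {1}, and each is ≡ 1 (mod 8).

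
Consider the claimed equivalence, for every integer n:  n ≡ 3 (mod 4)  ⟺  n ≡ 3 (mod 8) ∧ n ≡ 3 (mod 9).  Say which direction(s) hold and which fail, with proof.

Forward direction. This fails: n = 35 gives 35 ≡ 3 (mod 4) but 35 ≡ 8 (mod 9), so the conjunction on the right does not hold.

Converse. If n ≡ 3 (mod 8) and n ≡ 3 (mod 9), then by the Chinese remainder theorem n ≡ 3 (mod 72). Since 3 ≡ 3 (mod 4) and 4 ∣ 72, we get n ≡ 3 (mod 4).

(⇒) fails; (⇐) holds.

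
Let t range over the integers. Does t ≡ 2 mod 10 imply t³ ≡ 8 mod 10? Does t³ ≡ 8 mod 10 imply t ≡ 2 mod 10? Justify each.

Equivalent; both directions hold.

(→) Suppose t ≡ 2 mod 10. Write t = 10j + 2. Then (10j + 2)³ = 1000j³ + 600j² + 120j + 8 = 10(100j³ + 60j² + 12j) + 8, so t³ ≡ 8 (mod 10).

(←) For the converse, argue contrapositively. If t ≢ 2 (mod 10), then t is congruent to one of 0, 1, 3, 4, 5, 6, 7, 8, 9 modulo 10, and these give t³ ≡ 0, 1, 7, 4, 5, 6, 3, 2, 9 respectively — never 8.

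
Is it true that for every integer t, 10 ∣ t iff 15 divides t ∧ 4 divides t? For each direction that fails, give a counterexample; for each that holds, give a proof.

(⟹) This fails: take t = 10. Certainly 10 ∣ 10, but 15 ∤ 10.

(⟸) Suppose 15 ∣ t and 4 ∣ t. Any common multiple of 15 and 4 is a multiple of their lcm; here gcd(15, 4) = 1, so lcm(15, 4) = 15·4 = 60, so 60 ∣ t. Since 10 ∣ 60, it follows that 10 ∣ t.

Only the reverse direction holds.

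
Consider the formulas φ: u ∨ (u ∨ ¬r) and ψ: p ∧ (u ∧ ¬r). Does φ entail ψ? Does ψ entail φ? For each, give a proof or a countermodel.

(⟸) Assume the antecedent. If r is true, the antecedent cannot hold. If r is false, u ∨ (u ∨ ¬r) reduces to true regardless of the other variables. Either way u ∨ (u ∨ ¬r) holds.

(⟹) This fails. Under r = F, p = F, u = F, the left side is true but the right side is false.

The forward direction fails; the converse holds.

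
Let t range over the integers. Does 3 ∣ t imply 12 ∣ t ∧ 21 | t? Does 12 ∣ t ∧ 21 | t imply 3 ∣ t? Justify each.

The forward direction fails; the converse holds.

(⟹) This fails: take t = 3. Certainly 3 ∣ 3, but 12 ∤ 3.

(⟸) Suppose 12 ∣ t and 21 ∣ t. Any common multiple of 12 and 21 is a multiple of their lcm; here lcm(12, 21) = 12·21/gcd(12, 21) = 252/3 = 84, so 84 ∣ t. Since 3 ∣ 84, it follows that 3 ∣ t.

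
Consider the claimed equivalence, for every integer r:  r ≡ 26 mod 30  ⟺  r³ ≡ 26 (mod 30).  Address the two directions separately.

The biconditional holds.

[⇒] Suppose r ≡ 26 mod 30. Write r = 30j + 26. Then (30j + 26)³ = 27000j³ + 70200j² + 60840j + 17576 = 30(900j³ + 2340j² + 2028j + 585) + 26, so r³ ≡ 26 (mod 30).

[⇐] Conversely, suppose r³ ≡ 26 (mod 30). The only residue r in {0, …, 29} with r³ ≡ 26 (mod 30) is r = 26, so r ≡ 26 (mod 30).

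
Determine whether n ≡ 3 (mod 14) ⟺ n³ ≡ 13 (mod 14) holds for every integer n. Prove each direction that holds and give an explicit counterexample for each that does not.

[⇒] Suppose n ≡ 3 (mod 14). Write n = 14j + 3. Then (14j + 3)³ = 2744j³ + 1764j² + 378j + 27 = 14(196j³ + 126j² + 27j + 1) + 13, so n³ ≡ 13 (mod 14).

[⇐] This fails: take n = 5. Then 5³ = 125 ≡ 13 (mod 14), yet 5 ≡ 5 (mod 14), not 3.

The forward direction holds; the converse fails.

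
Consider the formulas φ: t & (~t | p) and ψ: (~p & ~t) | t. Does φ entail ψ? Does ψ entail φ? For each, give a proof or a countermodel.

(⟸) This fails. Under p = F, t = F, the left side is false but the right side is true.

(⟹) Assume the antecedent. If p is true, the antecedent forces (p = T, t = T), and (~p & ~t) | t holds there. If p is false, the antecedent cannot hold. Either way (~p & ~t) | t holds.

The forward direction holds; the converse fails.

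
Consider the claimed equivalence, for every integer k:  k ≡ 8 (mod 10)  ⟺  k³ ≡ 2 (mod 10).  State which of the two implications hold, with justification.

Equivalent; both directions hold.

(←) For the converse, argue contrapositively. If k ≢ 8 (mod 10), then k is congruent to one of 0, 1, 2, 3, 4, 5, 6, 7, 9 modulo 10, and these give k³ ≡ 0, 1, 8, 7, 4, 5, 6, 3, 9 respectively — never 2.

(→) Suppose k ≡ 8 (mod 10). Write k = 10j + 8. Then (10j + 8)³ = 1000j³ + 2400j² + 1920j + 512 = 10(100j³ + 240j² + 192j + 51) + 2, so k³ ≡ 2 (mod 10).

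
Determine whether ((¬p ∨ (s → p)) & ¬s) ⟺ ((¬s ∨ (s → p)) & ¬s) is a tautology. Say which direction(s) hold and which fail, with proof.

(⇒) Assume the antecedent. If p is true, the antecedent forces (p = T, s = F), and (¬s ∨ (s → p)) & ¬s holds there. If p is false, the antecedent forces (p = F, s = F), and (¬s ∨ (s → p)) & ¬s holds there. Either way (¬s ∨ (s → p)) & ¬s holds.

(⇐) Assume the antecedent. If p is true, the antecedent forces (p = T, s = F), and (¬p ∨ (s → p)) & ¬s holds there. If p is false, the antecedent forces (p = F, s = F), and (¬p ∨ (s → p)) & ¬s holds there. Either way (¬p ∨ (s → p)) & ¬s holds.

Both implications hold.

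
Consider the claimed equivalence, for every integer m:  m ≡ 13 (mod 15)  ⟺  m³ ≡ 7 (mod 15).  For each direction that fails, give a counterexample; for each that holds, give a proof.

The biconditional holds.

[⇒] Suppose m ≡ 13 (mod 15). Write m = 15j + 13. Then (15j + 13)³ = 3375j³ + 8775j² + 7605j + 2197 = 15(225j³ + 585j² + 507j + 146) + 7, so m³ ≡ 7 (mod 15).

[⇐] Conversely, suppose m³ ≡ 7 (mod 15). The only residue r in {0, …, 14} with r³ ≡ 7 (mod 15) is r = 13, so m ≡ 13 (mod 15).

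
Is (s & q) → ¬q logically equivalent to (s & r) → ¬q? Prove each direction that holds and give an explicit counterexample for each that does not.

Only the forward implication holds.

Forward direction. Assume the antecedent. If s is true, the antecedent forces (r = F, s = T, q = F) or (r = T, s = T, q = F), and (s & r) → ¬q holds there. If s is false, (s & r) → ¬q reduces to true regardless of the other variables. Either way (s & r) → ¬q holds.

Converse. This fails. Under r = F, s = T, q = T, the left side is false but the right side is true.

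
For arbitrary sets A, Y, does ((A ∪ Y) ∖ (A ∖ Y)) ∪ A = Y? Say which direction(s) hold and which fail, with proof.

(⟹) This inclusion fails. Take A = {1}, Y = ∅; then 1 ∈ ((A ∪ Y) ∖ (A ∖ Y)) ∪ A but 1 ∉ Y.

(⟸) Let x ∈ Y. Then either x ∈ Y and x ∉ A; or x ∈ A ∩ Y. In each case x ∈ ((A ∪ Y) ∖ (A ∖ Y)) ∪ A, so Y ⊆ ((A ∪ Y) ∖ (A ∖ Y)) ∪ A.

The sets are not equal: only the reverse inclusion holds.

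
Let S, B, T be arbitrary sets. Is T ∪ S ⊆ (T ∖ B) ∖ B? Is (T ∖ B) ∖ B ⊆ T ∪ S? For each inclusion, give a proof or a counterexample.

Only the reverse inclusion holds.

(⟸) Let x ∈ (T ∖ B) ∖ B. Then either x ∈ T and x ∉ S, B; or x ∈ S ∩ T and x ∉ B. In each case x ∈ T ∪ S, so (T ∖ B) ∖ B ⊆ T ∪ S.

(⟹) This inclusion fails. Take S = {1}, B = ∅, T = ∅; then 1 ∈ T ∪ S but 1 ∉ (T ∖ B) ∖ B.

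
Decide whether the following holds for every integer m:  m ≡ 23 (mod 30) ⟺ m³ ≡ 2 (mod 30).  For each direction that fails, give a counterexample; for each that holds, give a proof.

Neither direction holds.

(⇒) This fails: take m = 23. Then 23 ≡ 23 (mod 30), but 23³ = 12167 ≡ 17 (mod 30), not 2.

(⇐) This fails: take m = 8. Then 8³ = 512 ≡ 2 (mod 30), yet 8 ≡ 8 (mod 30), not 23.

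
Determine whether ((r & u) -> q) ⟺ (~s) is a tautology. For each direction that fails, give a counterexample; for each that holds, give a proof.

Neither direction holds.

Forward direction. This fails. Under u = F, q = F, s = T, r = F, the left side is true but the right side is false.

Converse. This fails. Under u = T, q = F, s = F, r = T, the left side is false but the right side is true.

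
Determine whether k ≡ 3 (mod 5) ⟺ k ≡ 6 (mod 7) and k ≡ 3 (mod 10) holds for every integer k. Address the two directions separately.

[⇒] This fails: k = 33 gives 33 ≡ 3 (mod 5) but 33 ≡ 5 (mod 7), so the conjunction on the right does not hold.

[⇐] Conversely, if k ≡ 6 (mod 7) and k ≡ 3 (mod 10), then by the Chinese remainder theorem k ≡ 13 (mod 70). Since 13 ≡ 3 (mod 5) and 5 ∣ 70, we get k ≡ 3 (mod 5).

(⇒) fails; (⇐) holds.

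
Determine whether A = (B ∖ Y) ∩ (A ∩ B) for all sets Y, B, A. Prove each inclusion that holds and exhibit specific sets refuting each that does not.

(⊆) This inclusion fails. Take Y = ∅, B = ∅, A = {1}; then 1 ∈ A but 1 ∉ (B ∖ Y) ∩ (A ∩ B).

(⊇) Let x ∈ (B ∖ Y) ∩ (A ∩ B). Then x ∈ B ∩ A and x ∉ Y, from which x ∈ A.

(⊆) fails; (⊇) holds.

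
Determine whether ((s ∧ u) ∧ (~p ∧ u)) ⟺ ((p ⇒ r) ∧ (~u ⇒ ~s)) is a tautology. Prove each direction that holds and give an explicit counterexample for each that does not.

(→) Assume the antecedent. If r is true, the antecedent forces (r = T, u = T, s = T, p = F), and (p ⇒ r) ∧ (~u ⇒ ~s) holds there. If r is false, the antecedent forces (r = F, u = T, s = T, p = F), and (p ⇒ r) ∧ (~u ⇒ ~s) holds there. Either way (p ⇒ r) ∧ (~u ⇒ ~s) holds.

(←) This fails. Under r = F, u = F, s = F, p = F, the left side is false but the right side is true.

The forward direction holds; the converse fails.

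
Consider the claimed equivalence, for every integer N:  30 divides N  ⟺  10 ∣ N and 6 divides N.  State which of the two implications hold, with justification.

Equivalent; both directions hold.

(⟹) If 30 ∣ N, write N = 30q. Since 30 = 3·10, N = 10·(3q), so 10 ∣ N; and since 30 = 5·6, N = 6·(5q), so 6 ∣ N.

(⟸) Suppose 10 ∣ N and 6 ∣ N. Any common multiple of 10 and 6 is a multiple of their lcm; here lcm(10, 6) = 10·6/gcd(10, 6) = 60/2 = 30, so 30 ∣ N.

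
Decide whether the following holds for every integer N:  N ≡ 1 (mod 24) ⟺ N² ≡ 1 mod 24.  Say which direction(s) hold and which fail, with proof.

[⇐] This fails: take N = 5. Then 5² = 25 ≡ 1 (mod 24), yet 5 ≡ 5 (mod 24), not 1.

[⇒] Suppose N ≡ 1 (mod 24). Write N = 24j + 1. Then (24j + 1)² = 576j² + 48j + 1 = 24(24j² + 2j) + 1, so N² ≡ 1 (mod 24).

The forward direction holds; the converse fails.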